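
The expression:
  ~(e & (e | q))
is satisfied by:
  {e: False}


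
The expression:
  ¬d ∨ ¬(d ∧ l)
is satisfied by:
  {l: False, d: False}
  {d: True, l: False}
  {l: True, d: False}


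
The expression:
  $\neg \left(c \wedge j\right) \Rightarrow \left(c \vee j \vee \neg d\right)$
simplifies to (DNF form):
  $c \vee j \vee \neg d$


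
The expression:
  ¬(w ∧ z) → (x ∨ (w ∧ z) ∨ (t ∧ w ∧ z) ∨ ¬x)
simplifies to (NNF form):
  True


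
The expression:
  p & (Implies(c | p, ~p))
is never true.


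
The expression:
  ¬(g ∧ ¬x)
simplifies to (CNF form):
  x ∨ ¬g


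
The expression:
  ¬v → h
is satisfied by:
  {v: True, h: True}
  {v: True, h: False}
  {h: True, v: False}


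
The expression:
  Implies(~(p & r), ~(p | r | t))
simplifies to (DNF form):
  (p & r) | (p & ~p) | (p & r & ~r) | (p & r & ~t) | (p & ~p & ~r) | (p & ~p & ~t) | (r & ~r & ~t) | (~p & ~r & ~t)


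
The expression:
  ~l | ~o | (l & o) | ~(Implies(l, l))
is always true.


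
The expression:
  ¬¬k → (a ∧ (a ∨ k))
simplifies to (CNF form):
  a ∨ ¬k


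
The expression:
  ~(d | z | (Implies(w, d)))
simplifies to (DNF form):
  w & ~d & ~z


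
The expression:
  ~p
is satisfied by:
  {p: False}


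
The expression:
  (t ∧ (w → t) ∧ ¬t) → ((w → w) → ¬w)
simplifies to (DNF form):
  True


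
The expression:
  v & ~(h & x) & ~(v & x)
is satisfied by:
  {v: True, x: False}


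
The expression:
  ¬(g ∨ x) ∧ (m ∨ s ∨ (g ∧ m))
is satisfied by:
  {m: True, s: True, x: False, g: False}
  {m: True, x: False, g: False, s: False}
  {s: True, x: False, g: False, m: False}


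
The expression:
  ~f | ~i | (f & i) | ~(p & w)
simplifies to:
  True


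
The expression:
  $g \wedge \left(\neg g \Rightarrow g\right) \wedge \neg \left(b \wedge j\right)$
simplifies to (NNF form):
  $g \wedge \left(\neg b \vee \neg j\right)$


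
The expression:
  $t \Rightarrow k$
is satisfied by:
  {k: True, t: False}
  {t: False, k: False}
  {t: True, k: True}


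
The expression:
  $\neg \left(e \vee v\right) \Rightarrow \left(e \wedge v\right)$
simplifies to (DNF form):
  $e \vee v$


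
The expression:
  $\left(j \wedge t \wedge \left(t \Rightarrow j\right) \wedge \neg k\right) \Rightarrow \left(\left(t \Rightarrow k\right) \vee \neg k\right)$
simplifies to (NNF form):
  $\text{True}$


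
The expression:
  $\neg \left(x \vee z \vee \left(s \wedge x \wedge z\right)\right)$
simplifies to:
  $\neg x \wedge \neg z$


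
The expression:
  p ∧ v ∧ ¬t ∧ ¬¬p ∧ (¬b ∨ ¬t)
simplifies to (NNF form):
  p ∧ v ∧ ¬t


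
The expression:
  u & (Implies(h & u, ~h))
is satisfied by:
  {u: True, h: False}


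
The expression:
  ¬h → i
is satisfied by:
  {i: True, h: True}
  {i: True, h: False}
  {h: True, i: False}


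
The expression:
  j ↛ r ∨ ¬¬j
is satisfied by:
  {j: True}


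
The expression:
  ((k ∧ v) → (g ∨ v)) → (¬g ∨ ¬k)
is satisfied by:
  {g: False, k: False}
  {k: True, g: False}
  {g: True, k: False}


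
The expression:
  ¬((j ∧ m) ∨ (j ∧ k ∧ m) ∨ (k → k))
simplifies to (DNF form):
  False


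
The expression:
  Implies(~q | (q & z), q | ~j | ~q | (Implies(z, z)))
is always true.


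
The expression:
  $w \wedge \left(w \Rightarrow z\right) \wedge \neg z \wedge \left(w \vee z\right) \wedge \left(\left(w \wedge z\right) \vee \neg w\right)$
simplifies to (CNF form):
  $\text{False}$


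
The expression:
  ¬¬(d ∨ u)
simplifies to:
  d ∨ u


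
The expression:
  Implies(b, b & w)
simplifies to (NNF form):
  w | ~b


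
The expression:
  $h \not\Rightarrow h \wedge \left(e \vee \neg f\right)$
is never true.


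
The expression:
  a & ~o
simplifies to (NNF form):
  a & ~o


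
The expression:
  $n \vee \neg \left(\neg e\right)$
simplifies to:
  $e \vee n$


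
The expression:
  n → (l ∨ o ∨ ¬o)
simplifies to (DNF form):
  True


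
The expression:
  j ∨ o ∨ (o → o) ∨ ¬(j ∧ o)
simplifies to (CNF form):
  True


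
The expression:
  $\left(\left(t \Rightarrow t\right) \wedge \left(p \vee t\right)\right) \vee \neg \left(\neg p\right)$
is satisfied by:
  {t: True, p: True}
  {t: True, p: False}
  {p: True, t: False}


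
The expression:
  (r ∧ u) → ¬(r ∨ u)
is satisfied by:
  {u: False, r: False}
  {r: True, u: False}
  {u: True, r: False}


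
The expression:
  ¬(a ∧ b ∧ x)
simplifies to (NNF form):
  ¬a ∨ ¬b ∨ ¬x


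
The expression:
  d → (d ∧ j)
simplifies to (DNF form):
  j ∨ ¬d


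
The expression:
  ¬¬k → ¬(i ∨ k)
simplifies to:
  ¬k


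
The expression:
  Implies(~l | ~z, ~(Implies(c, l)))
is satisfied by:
  {z: True, c: True, l: False}
  {c: True, l: False, z: False}
  {l: True, z: True, c: True}
  {l: True, z: True, c: False}


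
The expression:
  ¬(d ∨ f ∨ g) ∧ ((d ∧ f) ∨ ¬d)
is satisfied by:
  {g: False, d: False, f: False}


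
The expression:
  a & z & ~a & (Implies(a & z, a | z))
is never true.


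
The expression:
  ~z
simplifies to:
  ~z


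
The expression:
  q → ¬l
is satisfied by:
  {l: False, q: False}
  {q: True, l: False}
  {l: True, q: False}


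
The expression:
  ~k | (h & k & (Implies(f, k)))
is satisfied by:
  {h: True, k: False}
  {k: False, h: False}
  {k: True, h: True}


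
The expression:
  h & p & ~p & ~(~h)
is never true.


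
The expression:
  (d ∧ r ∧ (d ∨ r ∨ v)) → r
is always true.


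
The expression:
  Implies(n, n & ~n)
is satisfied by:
  {n: False}


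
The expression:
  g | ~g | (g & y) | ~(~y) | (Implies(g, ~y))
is always true.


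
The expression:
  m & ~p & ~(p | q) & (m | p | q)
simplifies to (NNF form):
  m & ~p & ~q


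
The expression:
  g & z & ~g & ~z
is never true.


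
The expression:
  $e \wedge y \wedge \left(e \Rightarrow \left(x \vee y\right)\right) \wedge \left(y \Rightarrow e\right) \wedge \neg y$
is never true.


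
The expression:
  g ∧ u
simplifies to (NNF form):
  g ∧ u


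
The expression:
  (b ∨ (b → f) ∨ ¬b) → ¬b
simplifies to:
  ¬b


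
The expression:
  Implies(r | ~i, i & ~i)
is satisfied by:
  {i: True, r: False}


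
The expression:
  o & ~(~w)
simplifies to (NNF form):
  o & w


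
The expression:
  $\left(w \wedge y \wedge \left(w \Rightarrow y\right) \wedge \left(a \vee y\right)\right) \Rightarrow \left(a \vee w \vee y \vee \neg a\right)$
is always true.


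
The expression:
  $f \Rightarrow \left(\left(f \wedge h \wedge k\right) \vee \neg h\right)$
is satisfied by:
  {k: True, h: False, f: False}
  {h: False, f: False, k: False}
  {f: True, k: True, h: False}
  {f: True, h: False, k: False}
  {k: True, h: True, f: False}
  {h: True, k: False, f: False}
  {f: True, h: True, k: True}


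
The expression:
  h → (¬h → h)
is always true.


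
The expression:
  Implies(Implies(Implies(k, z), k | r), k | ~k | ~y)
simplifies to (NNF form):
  True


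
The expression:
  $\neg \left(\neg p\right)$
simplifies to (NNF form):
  $p$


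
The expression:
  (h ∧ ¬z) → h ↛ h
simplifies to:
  z ∨ ¬h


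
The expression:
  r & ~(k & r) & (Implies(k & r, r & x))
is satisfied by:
  {r: True, k: False}


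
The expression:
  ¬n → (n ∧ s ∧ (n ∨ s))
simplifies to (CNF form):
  n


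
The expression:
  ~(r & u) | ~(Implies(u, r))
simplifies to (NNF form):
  ~r | ~u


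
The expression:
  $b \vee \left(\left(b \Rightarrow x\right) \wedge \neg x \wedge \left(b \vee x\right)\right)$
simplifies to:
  $b$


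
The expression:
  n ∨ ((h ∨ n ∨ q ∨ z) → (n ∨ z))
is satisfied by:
  {n: True, z: True, h: False, q: False}
  {n: True, z: True, q: True, h: False}
  {n: True, z: True, h: True, q: False}
  {n: True, z: True, q: True, h: True}
  {n: True, h: False, q: False, z: False}
  {n: True, q: True, h: False, z: False}
  {n: True, h: True, q: False, z: False}
  {n: True, q: True, h: True, z: False}
  {z: True, h: False, q: False, n: False}
  {q: True, z: True, h: False, n: False}
  {z: True, h: True, q: False, n: False}
  {q: True, z: True, h: True, n: False}
  {z: False, h: False, q: False, n: False}


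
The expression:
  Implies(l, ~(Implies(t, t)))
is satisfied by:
  {l: False}


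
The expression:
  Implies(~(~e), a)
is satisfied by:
  {a: True, e: False}
  {e: False, a: False}
  {e: True, a: True}


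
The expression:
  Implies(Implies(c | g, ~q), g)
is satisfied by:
  {q: True, g: True, c: True}
  {q: True, g: True, c: False}
  {g: True, c: True, q: False}
  {g: True, c: False, q: False}
  {q: True, c: True, g: False}


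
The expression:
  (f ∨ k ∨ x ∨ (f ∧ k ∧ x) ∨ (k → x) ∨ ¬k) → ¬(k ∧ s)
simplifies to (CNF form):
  ¬k ∨ ¬s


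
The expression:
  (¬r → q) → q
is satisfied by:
  {q: True, r: False}
  {r: False, q: False}
  {r: True, q: True}


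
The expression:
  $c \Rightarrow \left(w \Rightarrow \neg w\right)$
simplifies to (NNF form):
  $\neg c \vee \neg w$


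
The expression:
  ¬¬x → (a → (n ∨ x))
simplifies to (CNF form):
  True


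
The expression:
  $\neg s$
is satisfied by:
  {s: False}


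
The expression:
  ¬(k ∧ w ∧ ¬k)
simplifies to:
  True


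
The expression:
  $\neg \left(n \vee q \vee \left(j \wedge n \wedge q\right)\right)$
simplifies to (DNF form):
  $\neg n \wedge \neg q$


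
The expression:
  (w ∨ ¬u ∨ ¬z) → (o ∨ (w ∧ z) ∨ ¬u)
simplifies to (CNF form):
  o ∨ z ∨ ¬u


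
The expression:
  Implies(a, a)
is always true.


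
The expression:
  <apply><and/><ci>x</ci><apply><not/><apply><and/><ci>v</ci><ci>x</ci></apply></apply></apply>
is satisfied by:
  {x: True, v: False}


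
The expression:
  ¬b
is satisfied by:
  {b: False}


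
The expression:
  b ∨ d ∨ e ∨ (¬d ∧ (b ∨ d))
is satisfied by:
  {b: True, d: True, e: True}
  {b: True, d: True, e: False}
  {b: True, e: True, d: False}
  {b: True, e: False, d: False}
  {d: True, e: True, b: False}
  {d: True, e: False, b: False}
  {e: True, d: False, b: False}


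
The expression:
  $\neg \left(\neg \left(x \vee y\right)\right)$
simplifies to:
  $x \vee y$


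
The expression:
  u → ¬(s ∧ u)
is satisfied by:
  {s: False, u: False}
  {u: True, s: False}
  {s: True, u: False}


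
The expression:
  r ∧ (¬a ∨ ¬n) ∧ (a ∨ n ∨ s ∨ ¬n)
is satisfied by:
  {r: True, n: False, a: False}
  {r: True, a: True, n: False}
  {r: True, n: True, a: False}


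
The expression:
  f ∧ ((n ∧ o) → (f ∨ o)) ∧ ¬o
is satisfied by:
  {f: True, o: False}


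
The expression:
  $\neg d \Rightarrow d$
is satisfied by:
  {d: True}


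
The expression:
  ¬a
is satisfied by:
  {a: False}


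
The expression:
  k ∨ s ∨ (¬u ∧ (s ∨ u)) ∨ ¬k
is always true.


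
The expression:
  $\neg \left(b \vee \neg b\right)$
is never true.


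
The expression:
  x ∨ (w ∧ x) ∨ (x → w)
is always true.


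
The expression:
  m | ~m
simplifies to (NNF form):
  True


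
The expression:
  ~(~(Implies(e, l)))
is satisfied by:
  {l: True, e: False}
  {e: False, l: False}
  {e: True, l: True}


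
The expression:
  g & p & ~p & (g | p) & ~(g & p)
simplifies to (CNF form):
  False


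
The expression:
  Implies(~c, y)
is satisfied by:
  {y: True, c: True}
  {y: True, c: False}
  {c: True, y: False}


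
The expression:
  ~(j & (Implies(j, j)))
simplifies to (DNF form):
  ~j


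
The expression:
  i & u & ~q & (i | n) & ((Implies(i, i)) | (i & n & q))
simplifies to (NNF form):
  i & u & ~q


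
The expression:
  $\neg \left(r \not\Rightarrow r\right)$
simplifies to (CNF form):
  $\text{True}$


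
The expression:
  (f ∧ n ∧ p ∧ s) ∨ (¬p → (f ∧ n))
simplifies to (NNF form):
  p ∨ (f ∧ n)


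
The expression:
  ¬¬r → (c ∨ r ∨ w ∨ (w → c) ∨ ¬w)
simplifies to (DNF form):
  True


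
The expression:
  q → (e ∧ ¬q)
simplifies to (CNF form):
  ¬q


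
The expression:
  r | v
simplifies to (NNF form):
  r | v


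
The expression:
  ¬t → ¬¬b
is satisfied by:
  {b: True, t: True}
  {b: True, t: False}
  {t: True, b: False}


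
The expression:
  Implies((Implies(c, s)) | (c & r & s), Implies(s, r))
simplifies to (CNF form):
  r | ~s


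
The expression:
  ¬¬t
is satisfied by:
  {t: True}


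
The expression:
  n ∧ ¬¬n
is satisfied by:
  {n: True}


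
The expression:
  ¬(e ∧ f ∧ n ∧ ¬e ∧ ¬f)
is always true.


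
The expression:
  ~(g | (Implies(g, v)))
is never true.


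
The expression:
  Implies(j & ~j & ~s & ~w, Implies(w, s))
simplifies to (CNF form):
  True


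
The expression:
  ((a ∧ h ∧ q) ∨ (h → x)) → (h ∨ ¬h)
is always true.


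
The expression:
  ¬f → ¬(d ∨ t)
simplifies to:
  f ∨ (¬d ∧ ¬t)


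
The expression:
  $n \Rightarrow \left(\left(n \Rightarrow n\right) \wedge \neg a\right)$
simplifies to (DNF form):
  $\neg a \vee \neg n$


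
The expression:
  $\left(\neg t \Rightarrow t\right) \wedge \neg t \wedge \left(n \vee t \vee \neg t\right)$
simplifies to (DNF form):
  $\text{False}$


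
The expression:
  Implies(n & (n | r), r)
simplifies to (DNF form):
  r | ~n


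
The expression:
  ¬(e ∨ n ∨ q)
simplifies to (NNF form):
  ¬e ∧ ¬n ∧ ¬q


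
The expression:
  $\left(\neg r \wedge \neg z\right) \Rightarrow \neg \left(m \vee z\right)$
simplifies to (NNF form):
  $r \vee z \vee \neg m$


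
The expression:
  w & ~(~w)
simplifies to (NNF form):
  w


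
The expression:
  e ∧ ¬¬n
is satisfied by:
  {e: True, n: True}


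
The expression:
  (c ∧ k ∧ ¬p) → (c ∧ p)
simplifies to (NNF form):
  p ∨ ¬c ∨ ¬k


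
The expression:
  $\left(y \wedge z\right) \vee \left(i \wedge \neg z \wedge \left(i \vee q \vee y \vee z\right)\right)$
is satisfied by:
  {i: True, y: True, z: False}
  {i: True, z: False, y: False}
  {i: True, y: True, z: True}
  {y: True, z: True, i: False}


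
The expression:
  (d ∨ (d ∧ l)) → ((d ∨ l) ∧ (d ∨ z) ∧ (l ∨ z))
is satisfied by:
  {z: True, l: True, d: False}
  {z: True, l: False, d: False}
  {l: True, z: False, d: False}
  {z: False, l: False, d: False}
  {d: True, z: True, l: True}
  {d: True, z: True, l: False}
  {d: True, l: True, z: False}


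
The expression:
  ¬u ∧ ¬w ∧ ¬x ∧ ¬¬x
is never true.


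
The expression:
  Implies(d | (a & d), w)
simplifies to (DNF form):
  w | ~d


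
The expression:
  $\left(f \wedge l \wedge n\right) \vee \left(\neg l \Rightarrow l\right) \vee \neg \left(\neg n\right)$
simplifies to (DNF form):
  $l \vee n$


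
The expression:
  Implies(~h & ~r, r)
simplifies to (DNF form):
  h | r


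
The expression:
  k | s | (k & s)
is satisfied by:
  {k: True, s: True}
  {k: True, s: False}
  {s: True, k: False}


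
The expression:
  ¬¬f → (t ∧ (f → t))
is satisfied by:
  {t: True, f: False}
  {f: False, t: False}
  {f: True, t: True}


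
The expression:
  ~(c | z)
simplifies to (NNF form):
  ~c & ~z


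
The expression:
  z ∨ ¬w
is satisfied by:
  {z: True, w: False}
  {w: False, z: False}
  {w: True, z: True}


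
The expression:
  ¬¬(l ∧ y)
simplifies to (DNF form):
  l ∧ y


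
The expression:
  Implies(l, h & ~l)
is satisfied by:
  {l: False}


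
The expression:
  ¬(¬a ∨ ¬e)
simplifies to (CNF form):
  a ∧ e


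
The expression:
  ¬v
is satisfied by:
  {v: False}


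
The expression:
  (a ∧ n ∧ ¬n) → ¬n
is always true.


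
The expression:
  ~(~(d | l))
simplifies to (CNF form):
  d | l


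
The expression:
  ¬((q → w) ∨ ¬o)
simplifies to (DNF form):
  o ∧ q ∧ ¬w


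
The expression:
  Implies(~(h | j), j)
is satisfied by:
  {h: True, j: True}
  {h: True, j: False}
  {j: True, h: False}


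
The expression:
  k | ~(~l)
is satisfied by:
  {k: True, l: True}
  {k: True, l: False}
  {l: True, k: False}


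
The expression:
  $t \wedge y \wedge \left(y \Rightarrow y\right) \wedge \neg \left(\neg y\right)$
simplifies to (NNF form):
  $t \wedge y$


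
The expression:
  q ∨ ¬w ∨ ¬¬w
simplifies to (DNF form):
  True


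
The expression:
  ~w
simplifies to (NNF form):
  ~w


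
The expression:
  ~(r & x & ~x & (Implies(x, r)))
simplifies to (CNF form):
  True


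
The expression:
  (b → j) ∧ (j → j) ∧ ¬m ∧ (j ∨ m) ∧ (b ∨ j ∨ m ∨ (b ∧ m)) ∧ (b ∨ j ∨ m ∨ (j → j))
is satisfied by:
  {j: True, m: False}


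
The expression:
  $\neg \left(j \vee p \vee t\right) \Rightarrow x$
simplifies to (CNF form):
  $j \vee p \vee t \vee x$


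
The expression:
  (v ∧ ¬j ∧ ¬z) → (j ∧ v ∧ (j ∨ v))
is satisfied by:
  {z: True, j: True, v: False}
  {z: True, j: False, v: False}
  {j: True, z: False, v: False}
  {z: False, j: False, v: False}
  {z: True, v: True, j: True}
  {z: True, v: True, j: False}
  {v: True, j: True, z: False}


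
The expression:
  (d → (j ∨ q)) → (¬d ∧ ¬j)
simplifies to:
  ¬j ∧ (¬d ∨ ¬q)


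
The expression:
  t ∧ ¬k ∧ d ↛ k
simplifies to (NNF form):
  d ∧ t ∧ ¬k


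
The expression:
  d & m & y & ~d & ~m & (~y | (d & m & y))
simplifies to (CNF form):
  False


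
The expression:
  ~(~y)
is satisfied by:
  {y: True}


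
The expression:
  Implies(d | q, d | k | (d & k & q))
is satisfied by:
  {d: True, k: True, q: False}
  {d: True, q: False, k: False}
  {k: True, q: False, d: False}
  {k: False, q: False, d: False}
  {d: True, k: True, q: True}
  {d: True, q: True, k: False}
  {k: True, q: True, d: False}


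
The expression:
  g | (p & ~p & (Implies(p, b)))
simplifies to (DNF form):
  g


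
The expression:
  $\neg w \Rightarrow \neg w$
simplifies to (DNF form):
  $\text{True}$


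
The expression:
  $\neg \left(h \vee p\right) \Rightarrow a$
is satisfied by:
  {a: True, p: True, h: True}
  {a: True, p: True, h: False}
  {a: True, h: True, p: False}
  {a: True, h: False, p: False}
  {p: True, h: True, a: False}
  {p: True, h: False, a: False}
  {h: True, p: False, a: False}


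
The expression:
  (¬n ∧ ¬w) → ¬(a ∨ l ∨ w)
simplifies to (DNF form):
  n ∨ w ∨ (¬a ∧ ¬l)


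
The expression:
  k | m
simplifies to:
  k | m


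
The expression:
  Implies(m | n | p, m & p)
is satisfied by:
  {m: True, p: True, n: False}
  {m: True, p: True, n: True}
  {n: False, m: False, p: False}


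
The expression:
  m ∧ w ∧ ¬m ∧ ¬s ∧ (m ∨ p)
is never true.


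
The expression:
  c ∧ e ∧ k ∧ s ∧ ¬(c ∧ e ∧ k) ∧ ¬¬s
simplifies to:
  False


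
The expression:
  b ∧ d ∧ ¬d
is never true.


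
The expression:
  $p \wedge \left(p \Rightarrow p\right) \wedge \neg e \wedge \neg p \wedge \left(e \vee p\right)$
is never true.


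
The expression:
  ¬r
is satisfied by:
  {r: False}


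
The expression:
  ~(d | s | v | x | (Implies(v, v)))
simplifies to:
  False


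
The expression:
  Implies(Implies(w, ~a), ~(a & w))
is always true.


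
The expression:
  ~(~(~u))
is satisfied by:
  {u: False}


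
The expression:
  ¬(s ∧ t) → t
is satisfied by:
  {t: True}


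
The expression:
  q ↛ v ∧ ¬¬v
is never true.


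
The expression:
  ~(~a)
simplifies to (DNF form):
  a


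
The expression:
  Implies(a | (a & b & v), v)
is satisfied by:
  {v: True, a: False}
  {a: False, v: False}
  {a: True, v: True}


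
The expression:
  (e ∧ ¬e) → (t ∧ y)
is always true.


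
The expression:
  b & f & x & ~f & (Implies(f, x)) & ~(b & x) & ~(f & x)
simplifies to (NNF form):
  False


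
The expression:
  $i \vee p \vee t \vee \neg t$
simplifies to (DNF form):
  $\text{True}$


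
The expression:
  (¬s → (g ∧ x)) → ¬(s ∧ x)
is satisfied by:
  {s: False, x: False}
  {x: True, s: False}
  {s: True, x: False}


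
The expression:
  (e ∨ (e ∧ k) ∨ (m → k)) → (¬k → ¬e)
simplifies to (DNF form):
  k ∨ ¬e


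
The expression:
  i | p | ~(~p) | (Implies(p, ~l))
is always true.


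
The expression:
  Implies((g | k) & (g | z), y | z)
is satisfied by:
  {y: True, z: True, g: False}
  {y: True, g: False, z: False}
  {z: True, g: False, y: False}
  {z: False, g: False, y: False}
  {y: True, z: True, g: True}
  {y: True, g: True, z: False}
  {z: True, g: True, y: False}


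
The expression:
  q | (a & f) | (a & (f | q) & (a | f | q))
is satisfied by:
  {q: True, f: True, a: True}
  {q: True, f: True, a: False}
  {q: True, a: True, f: False}
  {q: True, a: False, f: False}
  {f: True, a: True, q: False}


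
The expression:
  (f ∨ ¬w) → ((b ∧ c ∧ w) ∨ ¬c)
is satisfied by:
  {w: True, b: True, c: False, f: False}
  {w: True, b: False, c: False, f: False}
  {f: True, w: True, b: True, c: False}
  {f: True, w: True, b: False, c: False}
  {b: True, f: False, c: False, w: False}
  {b: False, f: False, c: False, w: False}
  {f: True, b: True, c: False, w: False}
  {f: True, b: False, c: False, w: False}
  {w: True, c: True, b: True, f: False}
  {w: True, c: True, b: False, f: False}
  {f: True, w: True, c: True, b: True}


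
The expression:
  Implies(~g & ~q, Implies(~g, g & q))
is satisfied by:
  {q: True, g: True}
  {q: True, g: False}
  {g: True, q: False}


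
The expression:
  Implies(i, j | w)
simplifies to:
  j | w | ~i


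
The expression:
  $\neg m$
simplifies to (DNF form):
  $\neg m$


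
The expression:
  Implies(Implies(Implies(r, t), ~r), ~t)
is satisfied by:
  {r: True, t: False}
  {t: False, r: False}
  {t: True, r: True}


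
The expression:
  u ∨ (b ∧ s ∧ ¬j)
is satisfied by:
  {u: True, s: True, b: True, j: False}
  {u: True, s: True, j: False, b: False}
  {u: True, b: True, j: False, s: False}
  {u: True, j: False, b: False, s: False}
  {u: True, s: True, j: True, b: True}
  {u: True, s: True, j: True, b: False}
  {u: True, j: True, b: True, s: False}
  {u: True, j: True, b: False, s: False}
  {s: True, b: True, j: False, u: False}


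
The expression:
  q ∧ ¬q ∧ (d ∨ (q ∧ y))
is never true.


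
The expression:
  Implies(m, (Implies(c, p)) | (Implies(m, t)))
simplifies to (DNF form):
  p | t | ~c | ~m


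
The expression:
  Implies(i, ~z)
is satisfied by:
  {z: False, i: False}
  {i: True, z: False}
  {z: True, i: False}


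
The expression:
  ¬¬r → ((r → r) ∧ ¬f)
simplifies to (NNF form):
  ¬f ∨ ¬r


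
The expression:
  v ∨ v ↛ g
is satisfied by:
  {v: True}


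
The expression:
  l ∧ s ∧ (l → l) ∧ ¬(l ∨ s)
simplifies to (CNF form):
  False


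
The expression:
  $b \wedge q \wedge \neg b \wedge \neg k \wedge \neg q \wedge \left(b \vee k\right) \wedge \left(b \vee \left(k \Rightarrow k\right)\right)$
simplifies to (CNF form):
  $\text{False}$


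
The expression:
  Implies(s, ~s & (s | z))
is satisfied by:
  {s: False}


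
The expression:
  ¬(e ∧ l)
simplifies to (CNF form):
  ¬e ∨ ¬l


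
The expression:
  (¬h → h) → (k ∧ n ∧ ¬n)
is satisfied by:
  {h: False}


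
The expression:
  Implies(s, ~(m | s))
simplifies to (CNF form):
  ~s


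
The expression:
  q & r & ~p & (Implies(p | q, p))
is never true.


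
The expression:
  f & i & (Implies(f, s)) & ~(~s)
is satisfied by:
  {i: True, s: True, f: True}


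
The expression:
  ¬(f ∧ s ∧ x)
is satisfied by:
  {s: False, x: False, f: False}
  {f: True, s: False, x: False}
  {x: True, s: False, f: False}
  {f: True, x: True, s: False}
  {s: True, f: False, x: False}
  {f: True, s: True, x: False}
  {x: True, s: True, f: False}


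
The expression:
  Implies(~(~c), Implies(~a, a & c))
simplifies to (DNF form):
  a | ~c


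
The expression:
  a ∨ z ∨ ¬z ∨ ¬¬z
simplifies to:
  True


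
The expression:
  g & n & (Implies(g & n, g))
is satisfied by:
  {g: True, n: True}


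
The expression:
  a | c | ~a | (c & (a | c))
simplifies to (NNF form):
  True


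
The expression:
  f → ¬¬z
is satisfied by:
  {z: True, f: False}
  {f: False, z: False}
  {f: True, z: True}


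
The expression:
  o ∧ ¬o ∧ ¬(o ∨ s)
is never true.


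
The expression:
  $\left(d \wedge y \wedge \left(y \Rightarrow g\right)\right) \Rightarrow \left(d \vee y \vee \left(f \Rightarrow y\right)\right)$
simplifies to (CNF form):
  $\text{True}$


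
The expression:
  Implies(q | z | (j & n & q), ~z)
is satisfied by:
  {z: False}


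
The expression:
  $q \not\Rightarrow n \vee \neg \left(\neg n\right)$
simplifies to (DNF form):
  $n \vee q$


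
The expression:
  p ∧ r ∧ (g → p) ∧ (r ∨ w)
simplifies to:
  p ∧ r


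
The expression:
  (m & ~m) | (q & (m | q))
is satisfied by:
  {q: True}


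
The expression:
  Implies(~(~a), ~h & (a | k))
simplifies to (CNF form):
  ~a | ~h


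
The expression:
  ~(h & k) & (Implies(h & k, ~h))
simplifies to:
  ~h | ~k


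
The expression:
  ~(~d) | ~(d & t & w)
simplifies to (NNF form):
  True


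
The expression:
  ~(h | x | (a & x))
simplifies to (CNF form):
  ~h & ~x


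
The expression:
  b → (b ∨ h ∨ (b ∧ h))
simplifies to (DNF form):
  True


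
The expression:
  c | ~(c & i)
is always true.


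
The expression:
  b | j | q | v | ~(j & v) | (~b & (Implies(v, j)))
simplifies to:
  True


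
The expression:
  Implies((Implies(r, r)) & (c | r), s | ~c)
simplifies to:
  s | ~c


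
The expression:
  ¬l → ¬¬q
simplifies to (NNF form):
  l ∨ q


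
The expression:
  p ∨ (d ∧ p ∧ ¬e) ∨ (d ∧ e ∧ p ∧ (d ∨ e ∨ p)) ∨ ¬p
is always true.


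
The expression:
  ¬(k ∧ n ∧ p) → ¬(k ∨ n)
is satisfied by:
  {p: True, n: False, k: False}
  {p: False, n: False, k: False}
  {n: True, k: True, p: True}


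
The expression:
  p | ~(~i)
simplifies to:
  i | p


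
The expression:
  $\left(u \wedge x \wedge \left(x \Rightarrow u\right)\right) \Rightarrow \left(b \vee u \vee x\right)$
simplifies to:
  $\text{True}$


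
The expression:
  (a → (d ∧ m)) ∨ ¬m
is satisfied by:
  {d: True, m: False, a: False}
  {m: False, a: False, d: False}
  {d: True, a: True, m: False}
  {a: True, m: False, d: False}
  {d: True, m: True, a: False}
  {m: True, d: False, a: False}
  {d: True, a: True, m: True}


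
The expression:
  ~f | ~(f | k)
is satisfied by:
  {f: False}


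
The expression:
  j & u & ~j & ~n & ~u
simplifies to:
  False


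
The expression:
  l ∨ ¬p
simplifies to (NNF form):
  l ∨ ¬p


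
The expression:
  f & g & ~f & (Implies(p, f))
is never true.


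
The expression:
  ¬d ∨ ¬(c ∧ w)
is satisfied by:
  {w: False, c: False, d: False}
  {d: True, w: False, c: False}
  {c: True, w: False, d: False}
  {d: True, c: True, w: False}
  {w: True, d: False, c: False}
  {d: True, w: True, c: False}
  {c: True, w: True, d: False}


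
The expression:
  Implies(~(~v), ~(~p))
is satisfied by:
  {p: True, v: False}
  {v: False, p: False}
  {v: True, p: True}


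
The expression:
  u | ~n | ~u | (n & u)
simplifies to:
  True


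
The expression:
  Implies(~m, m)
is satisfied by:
  {m: True}


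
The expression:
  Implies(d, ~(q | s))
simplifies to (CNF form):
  (~d | ~q) & (~d | ~s)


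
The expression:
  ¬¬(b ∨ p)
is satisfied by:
  {b: True, p: True}
  {b: True, p: False}
  {p: True, b: False}


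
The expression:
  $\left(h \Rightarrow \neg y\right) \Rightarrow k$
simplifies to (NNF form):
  $k \vee \left(h \wedge y\right)$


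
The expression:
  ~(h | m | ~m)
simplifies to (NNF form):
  False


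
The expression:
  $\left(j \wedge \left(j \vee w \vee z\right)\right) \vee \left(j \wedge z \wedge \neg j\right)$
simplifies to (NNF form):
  $j$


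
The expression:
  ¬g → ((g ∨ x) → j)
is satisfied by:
  {g: True, j: True, x: False}
  {g: True, j: False, x: False}
  {j: True, g: False, x: False}
  {g: False, j: False, x: False}
  {x: True, g: True, j: True}
  {x: True, g: True, j: False}
  {x: True, j: True, g: False}


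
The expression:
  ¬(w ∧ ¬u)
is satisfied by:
  {u: True, w: False}
  {w: False, u: False}
  {w: True, u: True}


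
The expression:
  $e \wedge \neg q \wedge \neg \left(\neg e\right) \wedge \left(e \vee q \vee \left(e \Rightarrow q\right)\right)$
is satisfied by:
  {e: True, q: False}


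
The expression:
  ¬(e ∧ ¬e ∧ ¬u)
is always true.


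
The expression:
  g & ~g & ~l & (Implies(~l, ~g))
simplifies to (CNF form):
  False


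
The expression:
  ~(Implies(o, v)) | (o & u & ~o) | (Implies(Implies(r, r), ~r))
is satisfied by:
  {o: True, v: False, r: False}
  {v: False, r: False, o: False}
  {o: True, v: True, r: False}
  {v: True, o: False, r: False}
  {r: True, o: True, v: False}


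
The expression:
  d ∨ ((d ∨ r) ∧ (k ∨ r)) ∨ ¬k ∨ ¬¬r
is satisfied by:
  {r: True, d: True, k: False}
  {r: True, k: False, d: False}
  {d: True, k: False, r: False}
  {d: False, k: False, r: False}
  {r: True, d: True, k: True}
  {r: True, k: True, d: False}
  {d: True, k: True, r: False}


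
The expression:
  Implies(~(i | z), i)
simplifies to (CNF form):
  i | z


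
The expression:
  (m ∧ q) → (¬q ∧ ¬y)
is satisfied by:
  {m: False, q: False}
  {q: True, m: False}
  {m: True, q: False}


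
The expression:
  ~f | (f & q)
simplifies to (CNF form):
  q | ~f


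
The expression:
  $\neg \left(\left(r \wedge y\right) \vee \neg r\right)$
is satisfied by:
  {r: True, y: False}


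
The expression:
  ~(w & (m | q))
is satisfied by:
  {q: False, w: False, m: False}
  {m: True, q: False, w: False}
  {q: True, m: False, w: False}
  {m: True, q: True, w: False}
  {w: True, m: False, q: False}


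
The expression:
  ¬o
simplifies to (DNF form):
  ¬o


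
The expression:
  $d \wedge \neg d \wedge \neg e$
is never true.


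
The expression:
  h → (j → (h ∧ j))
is always true.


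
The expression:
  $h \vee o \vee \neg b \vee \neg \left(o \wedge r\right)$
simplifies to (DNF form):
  $\text{True}$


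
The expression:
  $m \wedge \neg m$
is never true.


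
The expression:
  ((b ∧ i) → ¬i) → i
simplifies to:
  i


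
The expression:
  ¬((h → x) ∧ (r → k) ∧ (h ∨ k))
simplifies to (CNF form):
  (h ∨ ¬k) ∧ (¬k ∨ ¬x) ∧ (h ∨ r ∨ ¬h) ∧ (h ∨ r ∨ ¬k) ∧ (h ∨ ¬h ∨ ¬k) ∧ (r ∨ ¬h ∨ ¬x) ∧ (r ∨ ¬k ∨ ¬x) ∧ (¬h ∨ ¬k ∨ ¬x)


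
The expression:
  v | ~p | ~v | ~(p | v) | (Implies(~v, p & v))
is always true.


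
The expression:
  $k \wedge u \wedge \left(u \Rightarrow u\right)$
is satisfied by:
  {u: True, k: True}


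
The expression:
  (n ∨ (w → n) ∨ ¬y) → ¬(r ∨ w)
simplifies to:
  (w ∨ ¬r) ∧ (y ∨ ¬w) ∧ (¬n ∨ ¬w)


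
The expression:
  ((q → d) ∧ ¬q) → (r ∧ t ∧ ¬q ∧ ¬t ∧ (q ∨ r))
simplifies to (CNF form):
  q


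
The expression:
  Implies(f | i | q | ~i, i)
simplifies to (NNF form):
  i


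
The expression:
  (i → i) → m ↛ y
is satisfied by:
  {m: True, y: False}


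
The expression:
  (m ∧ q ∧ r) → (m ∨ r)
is always true.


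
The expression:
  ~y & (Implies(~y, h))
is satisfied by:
  {h: True, y: False}


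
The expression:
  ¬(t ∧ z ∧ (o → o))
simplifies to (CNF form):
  ¬t ∨ ¬z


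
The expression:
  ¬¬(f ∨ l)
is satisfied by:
  {l: True, f: True}
  {l: True, f: False}
  {f: True, l: False}


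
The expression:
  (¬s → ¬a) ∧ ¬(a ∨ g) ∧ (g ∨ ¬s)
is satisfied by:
  {g: False, a: False, s: False}


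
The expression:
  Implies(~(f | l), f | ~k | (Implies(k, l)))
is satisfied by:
  {l: True, f: True, k: False}
  {l: True, f: False, k: False}
  {f: True, l: False, k: False}
  {l: False, f: False, k: False}
  {l: True, k: True, f: True}
  {l: True, k: True, f: False}
  {k: True, f: True, l: False}


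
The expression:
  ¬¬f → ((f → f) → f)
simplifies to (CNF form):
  True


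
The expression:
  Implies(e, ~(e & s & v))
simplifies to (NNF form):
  ~e | ~s | ~v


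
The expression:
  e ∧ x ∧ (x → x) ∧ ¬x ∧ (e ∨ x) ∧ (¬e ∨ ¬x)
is never true.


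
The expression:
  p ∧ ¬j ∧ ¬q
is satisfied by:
  {p: True, q: False, j: False}


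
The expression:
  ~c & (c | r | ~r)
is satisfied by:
  {c: False}


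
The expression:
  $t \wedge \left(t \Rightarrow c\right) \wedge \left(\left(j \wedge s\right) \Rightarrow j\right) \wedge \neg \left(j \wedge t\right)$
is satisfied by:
  {t: True, c: True, j: False}


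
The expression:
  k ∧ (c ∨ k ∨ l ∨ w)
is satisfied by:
  {k: True}


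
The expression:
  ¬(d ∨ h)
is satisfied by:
  {d: False, h: False}


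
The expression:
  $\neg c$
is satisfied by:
  {c: False}


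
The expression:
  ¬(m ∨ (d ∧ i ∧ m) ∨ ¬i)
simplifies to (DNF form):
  i ∧ ¬m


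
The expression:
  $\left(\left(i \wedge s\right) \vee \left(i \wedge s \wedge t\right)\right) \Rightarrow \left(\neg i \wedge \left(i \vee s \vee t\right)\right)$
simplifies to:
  $\neg i \vee \neg s$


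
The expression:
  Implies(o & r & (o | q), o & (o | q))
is always true.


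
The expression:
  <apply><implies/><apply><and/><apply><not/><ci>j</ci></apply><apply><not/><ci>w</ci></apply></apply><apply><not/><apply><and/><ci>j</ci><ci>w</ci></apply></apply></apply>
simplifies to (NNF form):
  <true/>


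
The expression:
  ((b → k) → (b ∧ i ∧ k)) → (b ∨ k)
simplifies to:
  True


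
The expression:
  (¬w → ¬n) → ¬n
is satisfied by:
  {w: False, n: False}
  {n: True, w: False}
  {w: True, n: False}


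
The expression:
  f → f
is always true.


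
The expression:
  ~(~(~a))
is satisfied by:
  {a: False}


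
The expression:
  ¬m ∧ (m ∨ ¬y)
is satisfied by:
  {y: False, m: False}


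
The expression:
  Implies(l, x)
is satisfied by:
  {x: True, l: False}
  {l: False, x: False}
  {l: True, x: True}


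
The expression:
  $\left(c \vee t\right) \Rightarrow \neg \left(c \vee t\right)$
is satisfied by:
  {t: False, c: False}


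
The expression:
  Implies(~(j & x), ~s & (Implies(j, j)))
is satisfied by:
  {x: True, j: True, s: False}
  {x: True, j: False, s: False}
  {j: True, x: False, s: False}
  {x: False, j: False, s: False}
  {x: True, s: True, j: True}


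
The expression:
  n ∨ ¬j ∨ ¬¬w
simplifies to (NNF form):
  n ∨ w ∨ ¬j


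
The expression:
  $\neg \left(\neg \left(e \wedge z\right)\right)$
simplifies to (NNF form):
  $e \wedge z$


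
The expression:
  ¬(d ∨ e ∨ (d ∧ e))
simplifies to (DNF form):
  ¬d ∧ ¬e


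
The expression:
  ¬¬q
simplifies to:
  q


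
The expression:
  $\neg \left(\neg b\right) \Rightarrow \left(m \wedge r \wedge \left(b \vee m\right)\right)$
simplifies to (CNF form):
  $\left(m \vee \neg b\right) \wedge \left(r \vee \neg b\right)$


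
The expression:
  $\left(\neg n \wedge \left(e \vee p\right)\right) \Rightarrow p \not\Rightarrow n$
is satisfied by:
  {n: True, p: True, e: False}
  {n: True, e: False, p: False}
  {p: True, e: False, n: False}
  {p: False, e: False, n: False}
  {n: True, p: True, e: True}
  {n: True, e: True, p: False}
  {p: True, e: True, n: False}


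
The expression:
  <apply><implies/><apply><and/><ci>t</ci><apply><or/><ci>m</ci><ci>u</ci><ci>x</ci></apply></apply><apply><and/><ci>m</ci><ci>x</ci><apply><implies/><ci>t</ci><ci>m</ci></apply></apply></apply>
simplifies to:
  <apply><or/><apply><not/><ci>t</ci></apply><apply><and/><ci>m</ci><ci>x</ci></apply><apply><and/><apply><not/><ci>m</ci></apply><apply><not/><ci>u</ci></apply><apply><not/><ci>x</ci></apply></apply></apply>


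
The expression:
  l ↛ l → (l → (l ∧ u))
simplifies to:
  True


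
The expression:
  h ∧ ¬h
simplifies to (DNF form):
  False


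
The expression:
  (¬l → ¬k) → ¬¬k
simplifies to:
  k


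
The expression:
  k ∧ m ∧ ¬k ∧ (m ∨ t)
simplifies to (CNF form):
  False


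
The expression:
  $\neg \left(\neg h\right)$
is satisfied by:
  {h: True}


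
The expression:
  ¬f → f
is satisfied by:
  {f: True}


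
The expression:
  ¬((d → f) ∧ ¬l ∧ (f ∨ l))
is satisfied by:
  {l: True, f: False}
  {f: False, l: False}
  {f: True, l: True}


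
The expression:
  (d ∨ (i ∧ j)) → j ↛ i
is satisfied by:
  {d: False, i: False, j: False}
  {j: True, d: False, i: False}
  {i: True, d: False, j: False}
  {j: True, d: True, i: False}


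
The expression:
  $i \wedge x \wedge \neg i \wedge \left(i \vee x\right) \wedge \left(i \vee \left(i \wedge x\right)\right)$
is never true.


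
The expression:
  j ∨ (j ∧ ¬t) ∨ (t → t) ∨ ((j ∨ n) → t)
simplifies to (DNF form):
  True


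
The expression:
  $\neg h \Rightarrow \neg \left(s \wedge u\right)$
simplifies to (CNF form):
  $h \vee \neg s \vee \neg u$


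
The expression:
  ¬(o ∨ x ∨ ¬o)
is never true.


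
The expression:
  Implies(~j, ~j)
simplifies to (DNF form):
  True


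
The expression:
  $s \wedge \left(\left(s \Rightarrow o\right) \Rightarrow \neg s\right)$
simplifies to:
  $s \wedge \neg o$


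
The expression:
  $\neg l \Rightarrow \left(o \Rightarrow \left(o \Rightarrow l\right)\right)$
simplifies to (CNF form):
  $l \vee \neg o$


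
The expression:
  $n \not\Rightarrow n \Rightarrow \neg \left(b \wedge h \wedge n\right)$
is always true.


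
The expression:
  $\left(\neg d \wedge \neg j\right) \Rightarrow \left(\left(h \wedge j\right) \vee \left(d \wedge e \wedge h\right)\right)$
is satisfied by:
  {d: True, j: True}
  {d: True, j: False}
  {j: True, d: False}


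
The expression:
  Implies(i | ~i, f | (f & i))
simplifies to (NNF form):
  f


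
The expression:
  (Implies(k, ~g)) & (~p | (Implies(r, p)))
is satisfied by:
  {g: False, k: False}
  {k: True, g: False}
  {g: True, k: False}


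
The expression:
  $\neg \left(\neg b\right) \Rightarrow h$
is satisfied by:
  {h: True, b: False}
  {b: False, h: False}
  {b: True, h: True}


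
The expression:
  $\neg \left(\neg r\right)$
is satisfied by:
  {r: True}
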